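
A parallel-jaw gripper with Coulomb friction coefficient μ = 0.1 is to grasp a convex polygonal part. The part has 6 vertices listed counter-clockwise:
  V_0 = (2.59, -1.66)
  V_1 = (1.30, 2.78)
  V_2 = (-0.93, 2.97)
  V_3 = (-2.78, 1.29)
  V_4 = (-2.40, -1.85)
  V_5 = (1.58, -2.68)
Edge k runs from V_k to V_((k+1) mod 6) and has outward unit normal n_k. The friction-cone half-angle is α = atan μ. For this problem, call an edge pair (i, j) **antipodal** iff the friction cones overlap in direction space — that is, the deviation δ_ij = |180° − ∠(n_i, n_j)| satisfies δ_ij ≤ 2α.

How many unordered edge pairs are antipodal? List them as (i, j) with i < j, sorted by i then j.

count = 3; pairs: (0,3), (1,4), (2,5)

α = atan 0.1 = 5.71°;  2α = 11.42°
n_0 = (+0.9603, +0.2790)
n_1 = (+0.0849, +0.9964)
n_2 = (-0.6723, +0.7403)
n_3 = (-0.9928, -0.1201)
n_4 = (-0.2042, -0.9789)
n_5 = (+0.7106, -0.7036)
  (0,1): δ = 111.07°  ·
  (0,2): δ = 63.96°  ·
  (0,3): δ = 9.30°  ✓
  (0,4): δ = 62.02°  ·
  (0,5): δ = 119.08°  ·
  (1,2): δ = 132.89°  ·
  (1,3): δ = 78.23°  ·
  (1,4): δ = 6.91°  ✓
  (1,5): δ = 50.15°  ·
  (2,3): δ = 125.34°  ·
  (2,4): δ = 54.02°  ·
  (2,5): δ = 3.04°  ✓
  (3,4): δ = 108.68°  ·
  (3,5): δ = 51.62°  ·
  (4,5): δ = 122.94°  ·
antipodal pairs: 3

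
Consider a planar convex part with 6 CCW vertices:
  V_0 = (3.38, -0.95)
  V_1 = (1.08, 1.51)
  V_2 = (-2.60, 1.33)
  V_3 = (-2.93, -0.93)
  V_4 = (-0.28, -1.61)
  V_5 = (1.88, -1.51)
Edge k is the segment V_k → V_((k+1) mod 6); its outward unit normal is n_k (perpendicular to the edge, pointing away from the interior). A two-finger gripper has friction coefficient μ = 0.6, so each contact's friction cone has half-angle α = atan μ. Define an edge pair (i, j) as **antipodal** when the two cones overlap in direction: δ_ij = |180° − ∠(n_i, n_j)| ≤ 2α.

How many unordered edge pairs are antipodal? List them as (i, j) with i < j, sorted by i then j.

α = atan 0.6 = 30.96°;  2α = 61.93°
n_0 = (+0.7305, +0.6830)
n_1 = (-0.0489, +0.9988)
n_2 = (-0.9895, +0.1445)
n_3 = (-0.2486, -0.9686)
n_4 = (+0.0462, -0.9989)
n_5 = (+0.3498, -0.9368)
  (0,1): δ = 130.27°  ·
  (0,2): δ = 51.38°  ✓
  (0,3): δ = 32.53°  ✓
  (0,4): δ = 49.58°  ✓
  (0,5): δ = 67.40°  ·
  (1,2): δ = 101.11°  ·
  (1,3): δ = 17.19°  ✓
  (1,4): δ = 0.15°  ✓
  (1,5): δ = 17.67°  ✓
  (2,3): δ = 96.08°  ·
  (2,4): δ = 79.04°  ·
  (2,5): δ = 61.22°  ✓
  (3,4): δ = 162.96°  ·
  (3,5): δ = 145.14°  ·
  (4,5): δ = 162.18°  ·
antipodal pairs: 7

count = 7; pairs: (0,2), (0,3), (0,4), (1,3), (1,4), (1,5), (2,5)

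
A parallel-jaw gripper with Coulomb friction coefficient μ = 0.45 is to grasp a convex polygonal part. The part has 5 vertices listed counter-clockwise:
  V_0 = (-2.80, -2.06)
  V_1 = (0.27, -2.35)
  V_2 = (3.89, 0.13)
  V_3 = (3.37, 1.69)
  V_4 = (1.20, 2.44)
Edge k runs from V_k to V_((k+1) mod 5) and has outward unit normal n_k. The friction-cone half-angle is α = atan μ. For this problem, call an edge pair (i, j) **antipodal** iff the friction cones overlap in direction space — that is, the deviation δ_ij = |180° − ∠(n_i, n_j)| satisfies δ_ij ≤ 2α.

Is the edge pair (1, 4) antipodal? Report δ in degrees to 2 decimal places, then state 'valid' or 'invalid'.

δ = 13.95°, valid

α = atan 0.45 = 24.23°;  2α = 48.46°
edge 1: e_1 = (+3.62, +2.48);  n_1 = (+0.5652, -0.8250)
edge 4: e_4 = (-4.00, -4.50);  n_4 = (-0.7474, +0.6644)
∠(n_1, n_4) = 166.05°
δ = |180° − 166.05°| = 13.95°
13.95° ≤ 2α = 48.46°  →  valid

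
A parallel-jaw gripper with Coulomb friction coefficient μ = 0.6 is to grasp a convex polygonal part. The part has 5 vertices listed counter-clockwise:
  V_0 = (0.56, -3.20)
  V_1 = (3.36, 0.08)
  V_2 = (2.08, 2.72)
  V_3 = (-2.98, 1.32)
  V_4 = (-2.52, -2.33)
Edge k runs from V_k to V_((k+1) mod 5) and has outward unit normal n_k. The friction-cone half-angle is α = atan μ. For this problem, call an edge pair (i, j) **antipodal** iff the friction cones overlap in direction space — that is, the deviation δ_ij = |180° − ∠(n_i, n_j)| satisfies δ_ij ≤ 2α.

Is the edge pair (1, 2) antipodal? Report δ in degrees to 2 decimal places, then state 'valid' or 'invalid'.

δ = 100.40°, invalid

α = atan 0.6 = 30.96°;  2α = 61.93°
edge 1: e_1 = (-1.28, +2.64);  n_1 = (+0.8998, +0.4363)
edge 2: e_2 = (-5.06, -1.40);  n_2 = (-0.2667, +0.9638)
∠(n_1, n_2) = 79.60°
δ = |180° − 79.60°| = 100.40°
100.40° > 2α = 61.93°  →  invalid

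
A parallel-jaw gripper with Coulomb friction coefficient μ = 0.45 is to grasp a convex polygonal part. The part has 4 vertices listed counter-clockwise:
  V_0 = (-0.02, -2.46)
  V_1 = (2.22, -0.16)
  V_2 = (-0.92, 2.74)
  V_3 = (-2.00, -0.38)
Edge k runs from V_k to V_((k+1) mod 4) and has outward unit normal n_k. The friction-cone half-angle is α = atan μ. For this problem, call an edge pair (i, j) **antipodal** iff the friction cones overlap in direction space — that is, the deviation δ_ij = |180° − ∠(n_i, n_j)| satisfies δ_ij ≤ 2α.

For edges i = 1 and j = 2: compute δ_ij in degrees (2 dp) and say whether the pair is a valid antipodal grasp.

α = atan 0.45 = 24.23°;  2α = 48.46°
edge 1: e_1 = (-3.14, +2.90);  n_1 = (+0.6785, +0.7346)
edge 2: e_2 = (-1.08, -3.12);  n_2 = (-0.9450, +0.3271)
∠(n_1, n_2) = 113.63°
δ = |180° − 113.63°| = 66.37°
66.37° > 2α = 48.46°  →  invalid

δ = 66.37°, invalid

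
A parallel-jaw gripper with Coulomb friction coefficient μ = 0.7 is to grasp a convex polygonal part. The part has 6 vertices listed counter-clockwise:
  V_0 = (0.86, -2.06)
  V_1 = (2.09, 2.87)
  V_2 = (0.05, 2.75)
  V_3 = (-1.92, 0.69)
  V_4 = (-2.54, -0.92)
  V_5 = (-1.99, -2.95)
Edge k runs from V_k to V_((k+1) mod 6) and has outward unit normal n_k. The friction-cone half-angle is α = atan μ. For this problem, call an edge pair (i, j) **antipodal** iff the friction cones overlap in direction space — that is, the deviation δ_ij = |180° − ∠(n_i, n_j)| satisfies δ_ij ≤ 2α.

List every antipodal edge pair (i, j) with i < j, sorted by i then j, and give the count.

α = atan 0.7 = 34.99°;  2α = 69.98°
n_0 = (+0.9703, -0.2421)
n_1 = (-0.0587, +0.9983)
n_2 = (-0.7227, +0.6911)
n_3 = (-0.9332, +0.3594)
n_4 = (-0.9652, -0.2615)
n_5 = (+0.2981, -0.9545)
  (0,1): δ = 72.62°  ·
  (0,2): δ = 29.71°  ✓
  (0,3): δ = 7.05°  ✓
  (0,4): δ = 29.17°  ✓
  (0,5): δ = 121.35°  ·
  (1,2): δ = 137.09°  ·
  (1,3): δ = 114.43°  ·
  (1,4): δ = 78.21°  ·
  (1,5): δ = 13.98°  ✓
  (2,3): δ = 157.34°  ·
  (2,4): δ = 121.12°  ·
  (2,5): δ = 28.94°  ✓
  (3,4): δ = 143.78°  ·
  (3,5): δ = 51.60°  ✓
  (4,5): δ = 87.82°  ·
antipodal pairs: 6

count = 6; pairs: (0,2), (0,3), (0,4), (1,5), (2,5), (3,5)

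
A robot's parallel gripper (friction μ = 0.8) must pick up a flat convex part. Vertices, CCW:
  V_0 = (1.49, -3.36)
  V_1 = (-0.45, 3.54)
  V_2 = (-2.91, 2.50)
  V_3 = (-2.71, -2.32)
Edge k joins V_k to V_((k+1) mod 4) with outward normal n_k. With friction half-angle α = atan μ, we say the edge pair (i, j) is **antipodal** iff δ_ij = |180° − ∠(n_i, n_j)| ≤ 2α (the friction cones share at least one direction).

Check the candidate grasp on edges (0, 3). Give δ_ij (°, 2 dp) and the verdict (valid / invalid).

δ = 60.39°, valid

α = atan 0.8 = 38.66°;  2α = 77.32°
edge 0: e_0 = (-1.94, +6.90);  n_0 = (+0.9627, +0.2707)
edge 3: e_3 = (+4.20, -1.04);  n_3 = (-0.2404, -0.9707)
∠(n_0, n_3) = 119.61°
δ = |180° − 119.61°| = 60.39°
60.39° ≤ 2α = 77.32°  →  valid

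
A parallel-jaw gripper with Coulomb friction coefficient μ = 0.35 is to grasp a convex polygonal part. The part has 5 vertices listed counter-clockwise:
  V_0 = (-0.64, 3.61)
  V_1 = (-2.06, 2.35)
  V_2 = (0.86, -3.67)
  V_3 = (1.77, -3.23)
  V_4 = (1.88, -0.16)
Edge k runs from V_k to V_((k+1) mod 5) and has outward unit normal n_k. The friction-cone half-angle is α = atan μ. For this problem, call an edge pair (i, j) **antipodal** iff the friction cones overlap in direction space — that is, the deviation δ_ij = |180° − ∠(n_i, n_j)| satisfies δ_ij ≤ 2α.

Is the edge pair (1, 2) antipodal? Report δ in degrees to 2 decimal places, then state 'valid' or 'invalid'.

δ = 90.07°, invalid

α = atan 0.35 = 19.29°;  2α = 38.58°
edge 1: e_1 = (+2.92, -6.02);  n_1 = (-0.8997, -0.4364)
edge 2: e_2 = (+0.91, +0.44);  n_2 = (+0.4353, -0.9003)
∠(n_1, n_2) = 89.93°
δ = |180° − 89.93°| = 90.07°
90.07° > 2α = 38.58°  →  invalid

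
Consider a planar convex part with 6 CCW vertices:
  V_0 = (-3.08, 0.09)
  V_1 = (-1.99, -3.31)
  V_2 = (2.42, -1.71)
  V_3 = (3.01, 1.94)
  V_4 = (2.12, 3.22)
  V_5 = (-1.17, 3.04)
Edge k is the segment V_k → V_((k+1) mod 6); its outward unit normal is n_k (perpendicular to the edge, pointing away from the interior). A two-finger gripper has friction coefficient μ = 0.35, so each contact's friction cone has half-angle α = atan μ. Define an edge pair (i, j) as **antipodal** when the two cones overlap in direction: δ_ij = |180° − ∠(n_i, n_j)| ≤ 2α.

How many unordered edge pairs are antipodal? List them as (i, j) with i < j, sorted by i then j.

α = atan 0.35 = 19.29°;  2α = 38.58°
n_0 = (-0.9523, -0.3053)
n_1 = (+0.3411, -0.9400)
n_2 = (+0.9872, -0.1596)
n_3 = (+0.8210, +0.5709)
n_4 = (-0.0546, +0.9985)
n_5 = (-0.8394, +0.5435)
  (0,1): δ = 87.83°  ·
  (0,2): δ = 26.96°  ✓
  (0,3): δ = 17.04°  ✓
  (0,4): δ = 75.36°  ·
  (0,5): δ = 129.30°  ·
  (1,2): δ = 119.12°  ·
  (1,3): δ = 75.13°  ·
  (1,4): δ = 16.81°  ✓
  (1,5): δ = 37.14°  ✓
  (2,3): δ = 136.01°  ·
  (2,4): δ = 77.69°  ·
  (2,5): δ = 23.74°  ✓
  (3,4): δ = 121.68°  ·
  (3,5): δ = 67.73°  ·
  (4,5): δ = 126.05°  ·
antipodal pairs: 5

count = 5; pairs: (0,2), (0,3), (1,4), (1,5), (2,5)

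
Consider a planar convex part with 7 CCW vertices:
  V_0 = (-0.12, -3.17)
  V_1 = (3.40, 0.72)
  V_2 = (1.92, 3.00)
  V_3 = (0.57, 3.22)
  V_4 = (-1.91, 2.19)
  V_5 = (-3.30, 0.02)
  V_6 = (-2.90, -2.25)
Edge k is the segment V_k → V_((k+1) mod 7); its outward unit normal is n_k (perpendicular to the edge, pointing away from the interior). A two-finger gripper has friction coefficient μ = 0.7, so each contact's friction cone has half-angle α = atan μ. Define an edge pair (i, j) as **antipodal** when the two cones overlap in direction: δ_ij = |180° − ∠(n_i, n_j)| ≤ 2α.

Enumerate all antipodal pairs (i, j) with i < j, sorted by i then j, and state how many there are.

α = atan 0.7 = 34.99°;  2α = 69.98°
n_0 = (+0.7415, -0.6710)
n_1 = (+0.8388, +0.5445)
n_2 = (+0.1608, +0.9870)
n_3 = (-0.3836, +0.9235)
n_4 = (-0.8421, +0.5394)
n_5 = (-0.9848, -0.1735)
n_6 = (-0.3142, -0.9494)
  (0,1): δ = 104.87°  ·
  (0,2): δ = 57.11°  ✓
  (0,3): δ = 25.30°  ✓
  (0,4): δ = 9.50°  ✓
  (0,5): δ = 52.14°  ✓
  (0,6): δ = 113.83°  ·
  (1,2): δ = 132.24°  ·
  (1,3): δ = 100.43°  ·
  (1,4): δ = 65.63°  ✓
  (1,5): δ = 22.99°  ✓
  (1,6): δ = 38.70°  ✓
  (2,3): δ = 148.19°  ·
  (2,4): δ = 113.39°  ·
  (2,5): δ = 70.75°  ·
  (2,6): δ = 9.06°  ✓
  (3,4): δ = 145.20°  ·
  (3,5): δ = 102.56°  ·
  (3,6): δ = 40.87°  ✓
  (4,5): δ = 137.36°  ·
  (4,6): δ = 75.67°  ·
  (5,6): δ = 118.30°  ·
antipodal pairs: 9

count = 9; pairs: (0,2), (0,3), (0,4), (0,5), (1,4), (1,5), (1,6), (2,6), (3,6)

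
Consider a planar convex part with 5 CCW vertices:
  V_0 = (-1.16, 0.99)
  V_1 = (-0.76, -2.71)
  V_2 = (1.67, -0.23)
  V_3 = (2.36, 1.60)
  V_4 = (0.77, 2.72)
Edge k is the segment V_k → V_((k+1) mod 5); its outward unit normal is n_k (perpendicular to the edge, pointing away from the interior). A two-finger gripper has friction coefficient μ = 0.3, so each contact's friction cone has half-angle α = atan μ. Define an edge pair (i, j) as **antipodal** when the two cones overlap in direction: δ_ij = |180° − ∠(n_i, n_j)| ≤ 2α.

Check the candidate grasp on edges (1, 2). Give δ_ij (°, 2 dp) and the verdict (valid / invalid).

α = atan 0.3 = 16.70°;  2α = 33.40°
edge 1: e_1 = (+2.43, +2.48);  n_1 = (+0.7143, -0.6999)
edge 2: e_2 = (+0.69, +1.83);  n_2 = (+0.9357, -0.3528)
∠(n_1, n_2) = 23.76°
δ = |180° − 23.76°| = 156.24°
156.24° > 2α = 33.40°  →  invalid

δ = 156.24°, invalid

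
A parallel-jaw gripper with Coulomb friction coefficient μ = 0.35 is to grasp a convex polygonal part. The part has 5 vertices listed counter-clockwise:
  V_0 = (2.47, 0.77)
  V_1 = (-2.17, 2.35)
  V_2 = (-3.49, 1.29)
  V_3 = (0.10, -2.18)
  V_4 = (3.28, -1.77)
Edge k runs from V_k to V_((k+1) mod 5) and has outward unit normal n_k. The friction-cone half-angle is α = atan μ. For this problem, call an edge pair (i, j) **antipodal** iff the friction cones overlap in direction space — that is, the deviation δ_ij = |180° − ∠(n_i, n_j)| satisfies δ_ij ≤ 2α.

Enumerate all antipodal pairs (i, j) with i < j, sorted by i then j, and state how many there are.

count = 4; pairs: (0,2), (0,3), (1,3), (2,4)

α = atan 0.35 = 19.29°;  2α = 38.58°
n_0 = (+0.3223, +0.9466)
n_1 = (-0.6261, +0.7797)
n_2 = (-0.6950, -0.7190)
n_3 = (+0.1279, -0.9918)
n_4 = (+0.9527, +0.3038)
  (0,1): δ = 122.43°  ·
  (0,2): δ = 25.22°  ✓
  (0,3): δ = 26.15°  ✓
  (0,4): δ = 126.49°  ·
  (1,2): δ = 82.79°  ·
  (1,3): δ = 31.42°  ✓
  (1,4): δ = 68.92°  ·
  (2,3): δ = 128.63°  ·
  (2,4): δ = 28.29°  ✓
  (3,4): δ = 79.66°  ·
antipodal pairs: 4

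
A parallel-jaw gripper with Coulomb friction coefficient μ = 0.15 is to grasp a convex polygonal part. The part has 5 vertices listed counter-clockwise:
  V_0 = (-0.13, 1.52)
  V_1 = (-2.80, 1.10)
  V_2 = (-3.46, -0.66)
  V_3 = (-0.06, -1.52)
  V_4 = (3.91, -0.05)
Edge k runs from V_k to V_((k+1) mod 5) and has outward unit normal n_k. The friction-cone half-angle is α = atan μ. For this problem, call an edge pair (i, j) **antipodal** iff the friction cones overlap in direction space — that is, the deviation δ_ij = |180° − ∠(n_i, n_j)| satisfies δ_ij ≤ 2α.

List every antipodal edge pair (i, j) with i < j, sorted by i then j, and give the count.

α = atan 0.15 = 8.53°;  2α = 17.06°
n_0 = (-0.1554, +0.9879)
n_1 = (-0.9363, +0.3511)
n_2 = (-0.2452, -0.9695)
n_3 = (+0.3472, -0.9378)
n_4 = (+0.3622, +0.9321)
  (0,1): δ = 119.50°  ·
  (0,2): δ = 23.13°  ·
  (0,3): δ = 11.38°  ✓
  (0,4): δ = 149.82°  ·
  (1,2): δ = 83.64°  ·
  (1,3): δ = 49.13°  ·
  (1,4): δ = 89.32°  ·
  (2,3): δ = 145.49°  ·
  (2,4): δ = 7.04°  ✓
  (3,4): δ = 41.56°  ·
antipodal pairs: 2

count = 2; pairs: (0,3), (2,4)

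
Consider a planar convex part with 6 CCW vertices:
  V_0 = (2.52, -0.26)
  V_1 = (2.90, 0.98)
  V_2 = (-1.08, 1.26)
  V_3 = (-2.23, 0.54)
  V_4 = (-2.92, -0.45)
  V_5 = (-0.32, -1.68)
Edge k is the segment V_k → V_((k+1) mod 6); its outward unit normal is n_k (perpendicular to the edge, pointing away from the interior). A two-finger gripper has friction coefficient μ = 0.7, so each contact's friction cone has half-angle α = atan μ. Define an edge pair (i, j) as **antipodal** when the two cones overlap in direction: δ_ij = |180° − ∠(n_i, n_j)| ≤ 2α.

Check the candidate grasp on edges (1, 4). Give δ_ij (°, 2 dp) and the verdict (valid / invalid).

δ = 21.29°, valid

α = atan 0.7 = 34.99°;  2α = 69.98°
edge 1: e_1 = (-3.98, +0.28);  n_1 = (+0.0702, +0.9975)
edge 4: e_4 = (+2.60, -1.23);  n_4 = (-0.4276, -0.9040)
∠(n_1, n_4) = 158.71°
δ = |180° − 158.71°| = 21.29°
21.29° ≤ 2α = 69.98°  →  valid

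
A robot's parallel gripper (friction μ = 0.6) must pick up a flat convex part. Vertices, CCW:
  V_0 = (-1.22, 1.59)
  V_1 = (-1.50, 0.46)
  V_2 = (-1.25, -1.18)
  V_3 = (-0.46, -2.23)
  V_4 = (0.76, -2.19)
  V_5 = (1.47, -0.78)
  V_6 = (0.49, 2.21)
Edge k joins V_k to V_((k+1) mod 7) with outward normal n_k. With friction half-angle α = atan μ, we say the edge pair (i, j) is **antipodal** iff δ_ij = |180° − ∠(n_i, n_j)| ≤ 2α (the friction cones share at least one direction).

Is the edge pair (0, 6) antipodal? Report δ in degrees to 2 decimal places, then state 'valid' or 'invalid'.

δ = 123.85°, invalid

α = atan 0.6 = 30.96°;  2α = 61.93°
edge 0: e_0 = (-0.28, -1.13);  n_0 = (-0.9706, +0.2405)
edge 6: e_6 = (-1.71, -0.62);  n_6 = (-0.3409, +0.9401)
∠(n_0, n_6) = 56.15°
δ = |180° − 56.15°| = 123.85°
123.85° > 2α = 61.93°  →  invalid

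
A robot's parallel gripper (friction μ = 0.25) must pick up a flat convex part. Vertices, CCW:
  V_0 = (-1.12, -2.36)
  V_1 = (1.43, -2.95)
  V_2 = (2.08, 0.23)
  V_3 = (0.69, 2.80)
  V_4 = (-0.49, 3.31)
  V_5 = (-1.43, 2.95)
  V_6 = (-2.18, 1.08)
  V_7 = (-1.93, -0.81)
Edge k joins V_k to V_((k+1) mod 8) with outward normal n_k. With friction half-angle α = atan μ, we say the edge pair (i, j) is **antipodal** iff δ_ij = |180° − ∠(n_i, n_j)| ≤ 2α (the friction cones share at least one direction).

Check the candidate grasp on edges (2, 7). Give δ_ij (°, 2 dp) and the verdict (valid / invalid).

α = atan 0.25 = 14.04°;  2α = 28.07°
edge 2: e_2 = (-1.39, +2.57);  n_2 = (+0.8796, +0.4757)
edge 7: e_7 = (+0.81, -1.55);  n_7 = (-0.8863, -0.4632)
∠(n_2, n_7) = 179.18°
δ = |180° − 179.18°| = 0.82°
0.82° ≤ 2α = 28.07°  →  valid

δ = 0.82°, valid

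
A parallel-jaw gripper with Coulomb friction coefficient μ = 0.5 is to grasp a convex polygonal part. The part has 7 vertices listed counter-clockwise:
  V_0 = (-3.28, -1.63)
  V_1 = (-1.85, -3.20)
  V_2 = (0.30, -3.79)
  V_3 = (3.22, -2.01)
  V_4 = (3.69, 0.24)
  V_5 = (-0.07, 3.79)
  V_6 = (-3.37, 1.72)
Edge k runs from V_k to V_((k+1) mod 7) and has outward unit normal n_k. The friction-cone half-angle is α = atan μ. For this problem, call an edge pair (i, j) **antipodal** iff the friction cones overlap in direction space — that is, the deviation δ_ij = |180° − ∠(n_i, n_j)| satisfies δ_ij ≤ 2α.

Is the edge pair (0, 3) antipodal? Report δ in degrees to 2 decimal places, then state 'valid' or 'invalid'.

α = atan 0.5 = 26.57°;  2α = 53.13°
edge 0: e_0 = (+1.43, -1.57);  n_0 = (-0.7393, -0.6734)
edge 3: e_3 = (+0.47, +2.25);  n_3 = (+0.9789, -0.2045)
∠(n_0, n_3) = 125.87°
δ = |180° − 125.87°| = 54.13°
54.13° > 2α = 53.13°  →  invalid

δ = 54.13°, invalid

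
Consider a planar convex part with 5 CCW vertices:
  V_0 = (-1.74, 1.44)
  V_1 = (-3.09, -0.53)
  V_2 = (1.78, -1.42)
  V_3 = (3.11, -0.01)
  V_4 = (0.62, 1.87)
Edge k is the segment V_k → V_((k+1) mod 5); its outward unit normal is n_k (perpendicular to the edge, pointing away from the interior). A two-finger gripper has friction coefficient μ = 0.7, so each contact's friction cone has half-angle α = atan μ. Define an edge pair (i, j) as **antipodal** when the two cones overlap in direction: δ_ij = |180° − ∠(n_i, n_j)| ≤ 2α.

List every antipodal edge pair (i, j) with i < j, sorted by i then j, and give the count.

count = 5; pairs: (0,1), (0,2), (1,3), (1,4), (2,4)

α = atan 0.7 = 34.99°;  2α = 69.98°
n_0 = (-0.8249, +0.5653)
n_1 = (-0.1798, -0.9837)
n_2 = (+0.7274, -0.6862)
n_3 = (+0.6026, +0.7981)
n_4 = (-0.1793, +0.9838)
  (0,1): δ = 65.93°  ✓
  (0,2): δ = 8.91°  ✓
  (0,3): δ = 87.37°  ·
  (0,4): δ = 134.75°  ·
  (1,2): δ = 122.97°  ·
  (1,3): δ = 26.70°  ✓
  (1,4): δ = 20.68°  ✓
  (2,3): δ = 83.73°  ·
  (2,4): δ = 36.35°  ✓
  (3,4): δ = 132.62°  ·
antipodal pairs: 5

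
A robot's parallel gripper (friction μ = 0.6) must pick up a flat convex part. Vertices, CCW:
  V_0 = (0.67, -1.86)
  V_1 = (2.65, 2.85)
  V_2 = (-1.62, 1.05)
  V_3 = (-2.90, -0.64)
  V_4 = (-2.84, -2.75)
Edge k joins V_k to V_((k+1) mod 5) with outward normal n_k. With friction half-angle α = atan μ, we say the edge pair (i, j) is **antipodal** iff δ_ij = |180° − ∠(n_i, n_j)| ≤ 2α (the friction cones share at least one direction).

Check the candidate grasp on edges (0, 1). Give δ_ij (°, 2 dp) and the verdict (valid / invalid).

δ = 44.34°, valid

α = atan 0.6 = 30.96°;  2α = 61.93°
edge 0: e_0 = (+1.98, +4.71);  n_0 = (+0.9219, -0.3875)
edge 1: e_1 = (-4.27, -1.80);  n_1 = (-0.3884, +0.9215)
∠(n_0, n_1) = 135.66°
δ = |180° − 135.66°| = 44.34°
44.34° ≤ 2α = 61.93°  →  valid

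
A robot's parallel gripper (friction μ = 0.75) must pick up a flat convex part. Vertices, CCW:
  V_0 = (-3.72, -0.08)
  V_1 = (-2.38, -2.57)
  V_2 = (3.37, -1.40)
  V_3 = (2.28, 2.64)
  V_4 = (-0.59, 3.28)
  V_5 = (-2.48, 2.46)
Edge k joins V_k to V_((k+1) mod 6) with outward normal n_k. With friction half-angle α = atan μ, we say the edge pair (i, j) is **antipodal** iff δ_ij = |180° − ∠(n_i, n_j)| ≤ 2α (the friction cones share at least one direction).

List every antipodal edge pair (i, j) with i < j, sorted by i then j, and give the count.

count = 6; pairs: (0,2), (0,3), (1,3), (1,4), (1,5), (2,5)

α = atan 0.75 = 36.87°;  2α = 73.74°
n_0 = (-0.8806, -0.4739)
n_1 = (+0.1994, -0.9799)
n_2 = (+0.9655, +0.2605)
n_3 = (+0.2177, +0.9760)
n_4 = (-0.3980, +0.9174)
n_5 = (-0.8986, +0.4387)
  (0,1): δ = 106.79°  ·
  (0,2): δ = 13.19°  ✓
  (0,3): δ = 49.14°  ✓
  (0,4): δ = 85.17°  ·
  (0,5): δ = 125.69°  ·
  (1,2): δ = 86.40°  ·
  (1,3): δ = 24.07°  ✓
  (1,4): δ = 11.95°  ✓
  (1,5): δ = 52.48°  ✓
  (2,3): δ = 117.67°  ·
  (2,4): δ = 81.64°  ·
  (2,5): δ = 41.12°  ✓
  (3,4): δ = 143.97°  ·
  (3,5): δ = 103.45°  ·
  (4,5): δ = 139.48°  ·
antipodal pairs: 6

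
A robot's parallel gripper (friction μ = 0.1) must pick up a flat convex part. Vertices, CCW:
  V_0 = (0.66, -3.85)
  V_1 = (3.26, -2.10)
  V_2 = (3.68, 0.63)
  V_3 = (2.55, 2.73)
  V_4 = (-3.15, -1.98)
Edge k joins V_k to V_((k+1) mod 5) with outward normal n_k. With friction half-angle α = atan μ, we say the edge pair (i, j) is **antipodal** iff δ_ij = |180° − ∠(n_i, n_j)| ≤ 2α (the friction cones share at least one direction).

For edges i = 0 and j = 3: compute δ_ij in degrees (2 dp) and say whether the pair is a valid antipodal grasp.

δ = 5.62°, valid

α = atan 0.1 = 5.71°;  2α = 11.42°
edge 0: e_0 = (+2.60, +1.75);  n_0 = (+0.5584, -0.8296)
edge 3: e_3 = (-5.70, -4.71);  n_3 = (-0.6370, +0.7709)
∠(n_0, n_3) = 174.38°
δ = |180° − 174.38°| = 5.62°
5.62° ≤ 2α = 11.42°  →  valid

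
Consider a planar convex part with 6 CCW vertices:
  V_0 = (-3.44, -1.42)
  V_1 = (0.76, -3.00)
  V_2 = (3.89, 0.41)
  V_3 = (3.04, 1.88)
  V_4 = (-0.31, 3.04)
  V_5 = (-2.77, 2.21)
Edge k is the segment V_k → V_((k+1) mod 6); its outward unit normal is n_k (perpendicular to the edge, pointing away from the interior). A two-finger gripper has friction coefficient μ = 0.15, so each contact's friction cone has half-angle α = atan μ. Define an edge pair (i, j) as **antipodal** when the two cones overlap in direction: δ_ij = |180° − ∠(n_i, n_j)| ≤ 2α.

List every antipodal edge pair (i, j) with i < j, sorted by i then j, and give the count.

count = 1; pairs: (0,3)

α = atan 0.15 = 8.53°;  2α = 17.06°
n_0 = (-0.3521, -0.9360)
n_1 = (+0.7367, -0.6762)
n_2 = (+0.8657, +0.5006)
n_3 = (+0.3272, +0.9450)
n_4 = (-0.3197, +0.9475)
n_5 = (-0.9834, +0.1815)
  (0,1): δ = 111.93°  ·
  (0,2): δ = 39.35°  ·
  (0,3): δ = 1.52°  ✓
  (0,4): δ = 39.26°  ·
  (0,5): δ = 100.16°  ·
  (1,2): δ = 107.41°  ·
  (1,3): δ = 66.55°  ·
  (1,4): δ = 28.81°  ·
  (1,5): δ = 32.09°  ·
  (2,3): δ = 139.14°  ·
  (2,4): δ = 101.39°  ·
  (2,5): δ = 40.50°  ·
  (3,4): δ = 142.26°  ·
  (3,5): δ = 81.36°  ·
  (4,5): δ = 119.10°  ·
antipodal pairs: 1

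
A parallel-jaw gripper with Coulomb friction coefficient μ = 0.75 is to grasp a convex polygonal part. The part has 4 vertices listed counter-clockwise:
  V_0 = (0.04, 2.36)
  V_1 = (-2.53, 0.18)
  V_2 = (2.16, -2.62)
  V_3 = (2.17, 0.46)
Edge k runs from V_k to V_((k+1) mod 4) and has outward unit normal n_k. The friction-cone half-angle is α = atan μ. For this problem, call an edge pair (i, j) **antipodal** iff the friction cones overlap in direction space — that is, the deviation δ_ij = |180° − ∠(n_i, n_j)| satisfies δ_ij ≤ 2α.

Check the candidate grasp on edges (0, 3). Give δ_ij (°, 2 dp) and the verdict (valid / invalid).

α = atan 0.75 = 36.87°;  2α = 73.74°
edge 0: e_0 = (-2.57, -2.18);  n_0 = (-0.6469, +0.7626)
edge 3: e_3 = (-2.13, +1.90);  n_3 = (+0.6657, +0.7462)
∠(n_0, n_3) = 82.04°
δ = |180° − 82.04°| = 97.96°
97.96° > 2α = 73.74°  →  invalid

δ = 97.96°, invalid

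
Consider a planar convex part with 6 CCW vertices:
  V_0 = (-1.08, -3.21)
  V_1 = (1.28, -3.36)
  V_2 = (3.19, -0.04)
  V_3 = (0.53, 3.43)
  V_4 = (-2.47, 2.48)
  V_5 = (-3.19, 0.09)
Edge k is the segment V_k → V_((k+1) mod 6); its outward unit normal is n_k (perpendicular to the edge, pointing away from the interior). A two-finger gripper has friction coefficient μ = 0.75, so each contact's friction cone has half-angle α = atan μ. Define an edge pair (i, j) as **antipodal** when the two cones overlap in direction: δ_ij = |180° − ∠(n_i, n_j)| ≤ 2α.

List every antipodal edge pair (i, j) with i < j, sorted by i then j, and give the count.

α = atan 0.75 = 36.87°;  2α = 73.74°
n_0 = (-0.0634, -0.9980)
n_1 = (+0.8668, -0.4987)
n_2 = (+0.7936, +0.6084)
n_3 = (-0.3019, +0.9533)
n_4 = (-0.9575, +0.2885)
n_5 = (-0.8425, -0.5387)
  (0,1): δ = 116.28°  ·
  (0,2): δ = 48.89°  ✓
  (0,3): δ = 21.21°  ✓
  (0,4): δ = 76.87°  ·
  (0,5): δ = 126.23°  ·
  (1,2): δ = 112.62°  ·
  (1,3): δ = 42.52°  ✓
  (1,4): δ = 13.15°  ✓
  (1,5): δ = 62.51°  ✓
  (2,3): δ = 109.90°  ·
  (2,4): δ = 54.24°  ✓
  (2,5): δ = 4.88°  ✓
  (3,4): δ = 124.34°  ·
  (3,5): δ = 74.98°  ·
  (4,5): δ = 130.64°  ·
antipodal pairs: 7

count = 7; pairs: (0,2), (0,3), (1,3), (1,4), (1,5), (2,4), (2,5)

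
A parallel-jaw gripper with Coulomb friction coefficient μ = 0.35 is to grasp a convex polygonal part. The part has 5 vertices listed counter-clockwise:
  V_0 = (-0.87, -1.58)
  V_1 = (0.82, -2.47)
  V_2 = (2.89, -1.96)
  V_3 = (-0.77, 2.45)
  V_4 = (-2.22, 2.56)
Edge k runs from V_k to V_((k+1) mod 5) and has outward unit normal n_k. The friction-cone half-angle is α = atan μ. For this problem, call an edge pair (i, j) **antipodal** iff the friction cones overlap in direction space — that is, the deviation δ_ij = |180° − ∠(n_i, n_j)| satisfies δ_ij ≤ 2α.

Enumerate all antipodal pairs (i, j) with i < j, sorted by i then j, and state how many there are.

α = atan 0.35 = 19.29°;  2α = 38.58°
n_0 = (-0.4660, -0.8848)
n_1 = (+0.2392, -0.9710)
n_2 = (+0.7695, +0.6386)
n_3 = (+0.0756, +0.9971)
n_4 = (-0.9507, -0.3100)
  (0,1): δ = 138.39°  ·
  (0,2): δ = 22.54°  ✓
  (0,3): δ = 23.43°  ✓
  (0,4): δ = 135.83°  ·
  (1,2): δ = 64.15°  ·
  (1,3): δ = 18.18°  ✓
  (1,4): δ = 94.22°  ·
  (2,3): δ = 134.03°  ·
  (2,4): δ = 21.63°  ✓
  (3,4): δ = 67.60°  ·
antipodal pairs: 4

count = 4; pairs: (0,2), (0,3), (1,3), (2,4)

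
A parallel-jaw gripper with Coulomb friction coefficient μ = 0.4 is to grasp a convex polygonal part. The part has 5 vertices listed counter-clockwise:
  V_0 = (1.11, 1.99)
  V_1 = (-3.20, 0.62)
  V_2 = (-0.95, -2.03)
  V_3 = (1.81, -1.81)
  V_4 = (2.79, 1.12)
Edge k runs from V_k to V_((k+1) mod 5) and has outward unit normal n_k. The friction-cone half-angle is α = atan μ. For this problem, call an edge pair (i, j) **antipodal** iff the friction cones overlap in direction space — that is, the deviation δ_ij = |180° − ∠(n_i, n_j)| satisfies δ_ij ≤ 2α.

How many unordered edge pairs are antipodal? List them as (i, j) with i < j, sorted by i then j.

count = 3; pairs: (0,2), (1,4), (2,4)

α = atan 0.4 = 21.80°;  2α = 43.60°
n_0 = (-0.3029, +0.9530)
n_1 = (-0.7623, -0.6472)
n_2 = (+0.0795, -0.9968)
n_3 = (+0.9484, -0.3172)
n_4 = (+0.4599, +0.8880)
  (0,1): δ = 67.30°  ·
  (0,2): δ = 13.08°  ✓
  (0,3): δ = 53.87°  ·
  (0,4): δ = 134.99°  ·
  (1,2): δ = 125.78°  ·
  (1,3): δ = 58.83°  ·
  (1,4): δ = 22.29°  ✓
  (2,3): δ = 113.05°  ·
  (2,4): δ = 31.94°  ✓
  (3,4): δ = 98.88°  ·
antipodal pairs: 3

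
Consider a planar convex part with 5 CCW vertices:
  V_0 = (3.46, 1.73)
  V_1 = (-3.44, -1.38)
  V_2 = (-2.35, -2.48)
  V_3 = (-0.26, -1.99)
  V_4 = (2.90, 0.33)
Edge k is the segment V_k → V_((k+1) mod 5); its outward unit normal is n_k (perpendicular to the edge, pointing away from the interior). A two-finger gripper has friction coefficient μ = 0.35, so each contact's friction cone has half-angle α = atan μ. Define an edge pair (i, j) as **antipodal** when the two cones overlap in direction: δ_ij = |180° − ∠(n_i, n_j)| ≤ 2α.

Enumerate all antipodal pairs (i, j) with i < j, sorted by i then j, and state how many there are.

count = 2; pairs: (0,2), (0,3)

α = atan 0.35 = 19.29°;  2α = 38.58°
n_0 = (-0.4109, +0.9117)
n_1 = (-0.7103, -0.7039)
n_2 = (+0.2283, -0.9736)
n_3 = (+0.5918, -0.8061)
n_4 = (+0.9285, -0.3714)
  (0,1): δ = 69.52°  ·
  (0,2): δ = 11.07°  ✓
  (0,3): δ = 12.02°  ✓
  (0,4): δ = 43.94°  ·
  (1,2): δ = 121.54°  ·
  (1,3): δ = 98.45°  ·
  (1,4): δ = 66.54°  ·
  (2,3): δ = 156.91°  ·
  (2,4): δ = 125.00°  ·
  (3,4): δ = 148.09°  ·
antipodal pairs: 2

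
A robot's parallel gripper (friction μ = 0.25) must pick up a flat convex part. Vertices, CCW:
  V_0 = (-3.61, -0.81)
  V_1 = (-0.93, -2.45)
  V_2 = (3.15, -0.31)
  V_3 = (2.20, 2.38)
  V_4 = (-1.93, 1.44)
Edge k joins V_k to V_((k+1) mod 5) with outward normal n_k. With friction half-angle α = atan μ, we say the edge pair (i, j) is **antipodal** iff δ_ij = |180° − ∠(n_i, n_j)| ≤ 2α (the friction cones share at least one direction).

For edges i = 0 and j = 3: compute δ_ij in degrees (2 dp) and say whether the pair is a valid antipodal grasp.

α = atan 0.25 = 14.04°;  2α = 28.07°
edge 0: e_0 = (+2.68, -1.64);  n_0 = (-0.5220, -0.8530)
edge 3: e_3 = (-4.13, -0.94);  n_3 = (-0.2219, +0.9751)
∠(n_0, n_3) = 135.71°
δ = |180° − 135.71°| = 44.29°
44.29° > 2α = 28.07°  →  invalid

δ = 44.29°, invalid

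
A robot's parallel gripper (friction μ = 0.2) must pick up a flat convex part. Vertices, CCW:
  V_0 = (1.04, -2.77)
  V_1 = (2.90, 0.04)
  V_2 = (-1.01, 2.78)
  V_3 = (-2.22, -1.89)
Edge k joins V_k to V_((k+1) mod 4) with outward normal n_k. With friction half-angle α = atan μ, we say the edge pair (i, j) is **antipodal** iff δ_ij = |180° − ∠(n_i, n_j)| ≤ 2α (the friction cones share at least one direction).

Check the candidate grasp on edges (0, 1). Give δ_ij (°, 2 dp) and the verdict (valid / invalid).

α = atan 0.2 = 11.31°;  2α = 22.62°
edge 0: e_0 = (+1.86, +2.81);  n_0 = (+0.8339, -0.5520)
edge 1: e_1 = (-3.91, +2.74);  n_1 = (+0.5739, +0.8189)
∠(n_0, n_1) = 88.48°
δ = |180° − 88.48°| = 91.52°
91.52° > 2α = 22.62°  →  invalid

δ = 91.52°, invalid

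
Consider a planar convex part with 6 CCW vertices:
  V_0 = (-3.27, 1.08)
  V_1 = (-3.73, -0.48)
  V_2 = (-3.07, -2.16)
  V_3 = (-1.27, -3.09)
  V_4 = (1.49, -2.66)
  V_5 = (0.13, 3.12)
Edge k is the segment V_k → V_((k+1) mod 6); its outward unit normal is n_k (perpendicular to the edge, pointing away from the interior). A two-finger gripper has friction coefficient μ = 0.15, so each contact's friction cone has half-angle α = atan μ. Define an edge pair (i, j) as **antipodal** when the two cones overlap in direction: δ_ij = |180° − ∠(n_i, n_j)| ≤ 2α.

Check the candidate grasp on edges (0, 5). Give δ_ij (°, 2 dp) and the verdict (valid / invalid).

δ = 137.39°, invalid

α = atan 0.15 = 8.53°;  2α = 17.06°
edge 0: e_0 = (-0.46, -1.56);  n_0 = (-0.9592, +0.2828)
edge 5: e_5 = (-3.40, -2.04);  n_5 = (-0.5145, +0.8575)
∠(n_0, n_5) = 42.61°
δ = |180° − 42.61°| = 137.39°
137.39° > 2α = 17.06°  →  invalid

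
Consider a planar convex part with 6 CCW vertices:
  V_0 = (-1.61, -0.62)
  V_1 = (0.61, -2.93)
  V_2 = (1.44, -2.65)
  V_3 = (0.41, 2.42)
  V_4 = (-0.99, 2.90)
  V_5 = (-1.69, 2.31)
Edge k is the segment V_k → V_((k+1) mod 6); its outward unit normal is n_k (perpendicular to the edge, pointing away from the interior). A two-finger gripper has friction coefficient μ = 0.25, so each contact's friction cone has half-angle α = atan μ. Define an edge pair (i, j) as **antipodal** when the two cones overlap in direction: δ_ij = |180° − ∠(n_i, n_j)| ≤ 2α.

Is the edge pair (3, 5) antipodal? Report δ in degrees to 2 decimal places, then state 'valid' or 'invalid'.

α = atan 0.25 = 14.04°;  2α = 28.07°
edge 3: e_3 = (-1.40, +0.48);  n_3 = (+0.3243, +0.9459)
edge 5: e_5 = (+0.08, -2.93);  n_5 = (-0.9996, -0.0273)
∠(n_3, n_5) = 110.49°
δ = |180° − 110.49°| = 69.51°
69.51° > 2α = 28.07°  →  invalid

δ = 69.51°, invalid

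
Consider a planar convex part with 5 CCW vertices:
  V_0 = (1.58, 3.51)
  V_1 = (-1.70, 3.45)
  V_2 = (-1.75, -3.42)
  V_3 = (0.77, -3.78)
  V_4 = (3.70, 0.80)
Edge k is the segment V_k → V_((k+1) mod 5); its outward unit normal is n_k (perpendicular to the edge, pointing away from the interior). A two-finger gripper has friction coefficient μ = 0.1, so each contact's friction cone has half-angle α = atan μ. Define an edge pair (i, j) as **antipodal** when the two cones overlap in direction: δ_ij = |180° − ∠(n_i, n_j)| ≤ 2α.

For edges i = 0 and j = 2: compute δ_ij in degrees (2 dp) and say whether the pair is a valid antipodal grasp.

α = atan 0.1 = 5.71°;  2α = 11.42°
edge 0: e_0 = (-3.28, -0.06);  n_0 = (-0.0183, +0.9998)
edge 2: e_2 = (+2.52, -0.36);  n_2 = (-0.1414, -0.9899)
∠(n_0, n_2) = 170.82°
δ = |180° − 170.82°| = 9.18°
9.18° ≤ 2α = 11.42°  →  valid

δ = 9.18°, valid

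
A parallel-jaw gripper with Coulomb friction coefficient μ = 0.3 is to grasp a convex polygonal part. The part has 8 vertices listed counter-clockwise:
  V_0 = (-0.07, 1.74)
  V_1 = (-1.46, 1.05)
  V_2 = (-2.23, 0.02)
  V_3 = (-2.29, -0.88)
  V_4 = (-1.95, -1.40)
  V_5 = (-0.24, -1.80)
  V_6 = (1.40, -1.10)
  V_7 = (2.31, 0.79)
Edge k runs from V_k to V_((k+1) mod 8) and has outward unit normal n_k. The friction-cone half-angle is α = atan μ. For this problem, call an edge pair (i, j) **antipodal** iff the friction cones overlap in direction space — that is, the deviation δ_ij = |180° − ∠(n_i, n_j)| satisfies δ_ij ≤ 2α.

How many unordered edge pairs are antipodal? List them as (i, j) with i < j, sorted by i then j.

α = atan 0.3 = 16.70°;  2α = 33.40°
n_0 = (-0.4446, +0.8957)
n_1 = (-0.8009, +0.5988)
n_2 = (-0.9978, +0.0665)
n_3 = (-0.8370, -0.5472)
n_4 = (-0.2278, -0.9737)
n_5 = (+0.3926, -0.9197)
n_6 = (+0.9010, -0.4338)
n_7 = (+0.3707, +0.9287)
  (0,1): δ = 153.18°  ·
  (0,2): δ = 120.21°  ·
  (0,3): δ = 83.22°  ·
  (0,4): δ = 39.57°  ·
  (0,5): δ = 3.29°  ✓
  (0,6): δ = 37.89°  ·
  (0,7): δ = 131.84°  ·
  (1,2): δ = 147.03°  ·
  (1,3): δ = 110.04°  ·
  (1,4): δ = 66.39°  ·
  (1,5): δ = 30.11°  ✓
  (1,6): δ = 11.07°  ✓
  (1,7): δ = 105.02°  ·
  (2,3): δ = 143.01°  ·
  (2,4): δ = 99.35°  ·
  (2,5): δ = 63.07°  ·
  (2,6): δ = 21.90°  ✓
  (2,7): δ = 72.05°  ·
  (3,4): δ = 136.34°  ·
  (3,5): δ = 100.06°  ·
  (3,6): δ = 58.89°  ·
  (3,7): δ = 35.06°  ·
  (4,5): δ = 143.72°  ·
  (4,6): δ = 102.54°  ·
  (4,7): δ = 8.59°  ✓
  (5,6): δ = 138.82°  ·
  (5,7): δ = 44.87°  ·
  (6,7): δ = 86.05°  ·
antipodal pairs: 5

count = 5; pairs: (0,5), (1,5), (1,6), (2,6), (4,7)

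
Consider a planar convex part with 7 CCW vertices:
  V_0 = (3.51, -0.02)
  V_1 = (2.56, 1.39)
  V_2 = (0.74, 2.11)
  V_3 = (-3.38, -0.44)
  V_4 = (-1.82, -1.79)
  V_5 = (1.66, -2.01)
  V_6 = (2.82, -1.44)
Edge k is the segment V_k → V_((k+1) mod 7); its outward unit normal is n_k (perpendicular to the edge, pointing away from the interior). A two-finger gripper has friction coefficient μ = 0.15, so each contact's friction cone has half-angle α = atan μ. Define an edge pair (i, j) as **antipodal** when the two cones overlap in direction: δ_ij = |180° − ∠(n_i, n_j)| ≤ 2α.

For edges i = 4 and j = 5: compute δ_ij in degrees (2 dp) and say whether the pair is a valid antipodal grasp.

δ = 150.21°, invalid

α = atan 0.15 = 8.53°;  2α = 17.06°
edge 4: e_4 = (+3.48, -0.22);  n_4 = (-0.0631, -0.9980)
edge 5: e_5 = (+1.16, +0.57);  n_5 = (+0.4410, -0.8975)
∠(n_4, n_5) = 29.79°
δ = |180° − 29.79°| = 150.21°
150.21° > 2α = 17.06°  →  invalid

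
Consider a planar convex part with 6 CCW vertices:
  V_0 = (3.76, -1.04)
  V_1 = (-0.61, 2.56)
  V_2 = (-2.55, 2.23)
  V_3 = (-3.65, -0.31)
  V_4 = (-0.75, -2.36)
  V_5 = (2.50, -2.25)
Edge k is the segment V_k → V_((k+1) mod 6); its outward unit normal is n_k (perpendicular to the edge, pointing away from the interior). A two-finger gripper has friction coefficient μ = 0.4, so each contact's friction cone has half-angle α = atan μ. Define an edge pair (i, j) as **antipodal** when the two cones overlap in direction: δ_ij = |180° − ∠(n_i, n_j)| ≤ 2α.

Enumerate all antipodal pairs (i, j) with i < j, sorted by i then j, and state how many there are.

α = atan 0.4 = 21.80°;  2α = 43.60°
n_0 = (+0.6358, +0.7718)
n_1 = (-0.1677, +0.9858)
n_2 = (-0.9176, +0.3974)
n_3 = (-0.5772, -0.8166)
n_4 = (+0.0338, -0.9994)
n_5 = (+0.6927, -0.7213)
  (0,1): δ = 130.86°  ·
  (0,2): δ = 73.93°  ·
  (0,3): δ = 4.23°  ✓
  (0,4): δ = 41.42°  ✓
  (0,5): δ = 83.32°  ·
  (1,2): δ = 123.07°  ·
  (1,3): δ = 44.91°  ·
  (1,4): δ = 7.72°  ✓
  (1,5): δ = 34.19°  ✓
  (2,3): δ = 101.84°  ·
  (2,4): δ = 64.65°  ·
  (2,5): δ = 22.74°  ✓
  (3,4): δ = 142.81°  ·
  (3,5): δ = 100.90°  ·
  (4,5): δ = 138.10°  ·
antipodal pairs: 5

count = 5; pairs: (0,3), (0,4), (1,4), (1,5), (2,5)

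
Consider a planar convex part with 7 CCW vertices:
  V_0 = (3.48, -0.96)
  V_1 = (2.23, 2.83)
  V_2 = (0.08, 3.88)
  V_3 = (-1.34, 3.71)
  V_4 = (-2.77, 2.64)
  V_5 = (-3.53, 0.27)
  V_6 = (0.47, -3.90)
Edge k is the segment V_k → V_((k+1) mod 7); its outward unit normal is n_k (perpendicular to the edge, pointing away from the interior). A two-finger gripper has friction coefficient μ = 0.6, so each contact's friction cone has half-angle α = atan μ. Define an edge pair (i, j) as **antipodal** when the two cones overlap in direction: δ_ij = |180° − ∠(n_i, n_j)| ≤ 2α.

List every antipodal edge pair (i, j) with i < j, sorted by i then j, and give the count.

α = atan 0.6 = 30.96°;  2α = 61.93°
n_0 = (+0.9497, +0.3132)
n_1 = (+0.4388, +0.8986)
n_2 = (-0.1189, +0.9929)
n_3 = (-0.5991, +0.8007)
n_4 = (-0.9522, +0.3054)
n_5 = (-0.7217, -0.6922)
n_6 = (+0.6987, -0.7154)
  (0,1): δ = 134.28°  ·
  (0,2): δ = 101.43°  ·
  (0,3): δ = 71.45°  ·
  (0,4): δ = 36.03°  ✓
  (0,5): δ = 25.55°  ✓
  (0,6): δ = 116.07°  ·
  (1,2): δ = 147.14°  ·
  (1,3): δ = 117.16°  ·
  (1,4): δ = 81.75°  ·
  (1,5): δ = 20.16°  ✓
  (1,6): δ = 70.36°  ·
  (2,3): δ = 150.02°  ·
  (2,4): δ = 114.61°  ·
  (2,5): δ = 53.02°  ✓
  (2,6): δ = 37.50°  ✓
  (3,4): δ = 144.59°  ·
  (3,5): δ = 83.00°  ·
  (3,6): δ = 7.52°  ✓
  (4,5): δ = 118.41°  ·
  (4,6): δ = 27.89°  ✓
  (5,6): δ = 89.48°  ·
antipodal pairs: 7

count = 7; pairs: (0,4), (0,5), (1,5), (2,5), (2,6), (3,6), (4,6)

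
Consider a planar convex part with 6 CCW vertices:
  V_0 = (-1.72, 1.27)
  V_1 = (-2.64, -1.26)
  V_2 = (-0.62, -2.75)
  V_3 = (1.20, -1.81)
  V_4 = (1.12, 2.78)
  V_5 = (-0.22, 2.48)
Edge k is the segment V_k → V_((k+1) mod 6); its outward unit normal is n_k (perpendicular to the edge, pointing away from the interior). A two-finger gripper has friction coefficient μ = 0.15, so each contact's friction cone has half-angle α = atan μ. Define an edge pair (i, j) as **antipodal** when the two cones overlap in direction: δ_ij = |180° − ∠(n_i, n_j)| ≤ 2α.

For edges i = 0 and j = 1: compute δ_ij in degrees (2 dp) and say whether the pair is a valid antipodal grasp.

δ = 106.43°, invalid

α = atan 0.15 = 8.53°;  2α = 17.06°
edge 0: e_0 = (-0.92, -2.53);  n_0 = (-0.9398, +0.3417)
edge 1: e_1 = (+2.02, -1.49);  n_1 = (-0.5936, -0.8048)
∠(n_0, n_1) = 73.57°
δ = |180° − 73.57°| = 106.43°
106.43° > 2α = 17.06°  →  invalid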